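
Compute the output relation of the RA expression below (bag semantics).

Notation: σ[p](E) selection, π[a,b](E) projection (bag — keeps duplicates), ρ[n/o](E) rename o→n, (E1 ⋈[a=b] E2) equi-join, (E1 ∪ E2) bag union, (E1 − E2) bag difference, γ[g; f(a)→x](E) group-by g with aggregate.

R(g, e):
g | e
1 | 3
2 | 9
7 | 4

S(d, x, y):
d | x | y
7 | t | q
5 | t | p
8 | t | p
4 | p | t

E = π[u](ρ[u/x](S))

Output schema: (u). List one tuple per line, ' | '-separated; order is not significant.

Subexpression sizes:
  S → 4
  ρ[u/x](S) → 4
  π[u](ρ[u/x](S)) → 4

== RESULT ==
u
p
t
t
t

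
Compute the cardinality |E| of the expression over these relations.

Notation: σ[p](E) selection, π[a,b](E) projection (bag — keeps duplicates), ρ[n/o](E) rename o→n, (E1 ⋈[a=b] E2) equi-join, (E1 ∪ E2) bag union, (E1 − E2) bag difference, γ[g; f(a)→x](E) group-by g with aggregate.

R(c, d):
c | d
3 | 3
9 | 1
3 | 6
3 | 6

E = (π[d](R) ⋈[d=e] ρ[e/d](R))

Subexpression sizes:
  R → 4
  π[d](R) → 4
  R → 4
  ρ[e/d](R) → 4
  (π[d](R) ⋈[d=e] ρ[e/d](R)) → 6

|E| = 6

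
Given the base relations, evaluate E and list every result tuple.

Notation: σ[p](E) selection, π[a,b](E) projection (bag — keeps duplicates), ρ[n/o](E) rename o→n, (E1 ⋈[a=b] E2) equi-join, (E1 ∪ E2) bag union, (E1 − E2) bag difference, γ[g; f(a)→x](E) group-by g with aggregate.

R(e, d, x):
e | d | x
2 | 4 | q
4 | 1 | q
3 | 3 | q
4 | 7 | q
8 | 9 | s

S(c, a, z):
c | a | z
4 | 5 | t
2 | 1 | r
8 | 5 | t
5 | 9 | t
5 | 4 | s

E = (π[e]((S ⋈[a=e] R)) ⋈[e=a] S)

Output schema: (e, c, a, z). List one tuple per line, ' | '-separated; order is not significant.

Subexpression sizes:
  S → 5
  R → 5
  (S ⋈[a=e] R) → 2
  π[e]((S ⋈[a=e] R)) → 2
  S → 5
  (π[e]((S ⋈[a=e] R)) ⋈[e=a] S) → 2

== RESULT ==
e | c | a | z
4 | 5 | 4 | s
4 | 5 | 4 | s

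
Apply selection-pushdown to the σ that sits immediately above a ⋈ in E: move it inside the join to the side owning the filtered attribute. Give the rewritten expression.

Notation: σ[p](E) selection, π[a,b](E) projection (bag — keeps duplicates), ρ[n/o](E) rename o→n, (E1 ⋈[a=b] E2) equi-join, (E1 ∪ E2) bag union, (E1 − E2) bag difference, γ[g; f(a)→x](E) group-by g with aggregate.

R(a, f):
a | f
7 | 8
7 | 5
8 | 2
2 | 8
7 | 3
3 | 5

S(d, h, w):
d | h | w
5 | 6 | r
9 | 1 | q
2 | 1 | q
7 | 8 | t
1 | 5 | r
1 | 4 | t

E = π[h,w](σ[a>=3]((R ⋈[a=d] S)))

σ filters on a, owned by the left side.
E' = π[h,w]((σ[a>=3](R) ⋈[a=d] S))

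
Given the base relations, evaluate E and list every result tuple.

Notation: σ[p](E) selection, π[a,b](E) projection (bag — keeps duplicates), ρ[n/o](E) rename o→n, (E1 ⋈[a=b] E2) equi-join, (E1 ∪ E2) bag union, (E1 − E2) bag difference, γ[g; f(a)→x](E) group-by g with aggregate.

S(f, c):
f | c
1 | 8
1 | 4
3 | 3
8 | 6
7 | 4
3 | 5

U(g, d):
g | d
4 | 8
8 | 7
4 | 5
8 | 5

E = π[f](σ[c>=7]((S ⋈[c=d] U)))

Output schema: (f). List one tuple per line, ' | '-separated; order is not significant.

Subexpression sizes:
  S → 6
  U → 4
  (S ⋈[c=d] U) → 3
  σ[c>=7]((S ⋈[c=d] U)) → 1
  π[f](σ[c>=7]((S ⋈[c=d] U))) → 1

== RESULT ==
f
1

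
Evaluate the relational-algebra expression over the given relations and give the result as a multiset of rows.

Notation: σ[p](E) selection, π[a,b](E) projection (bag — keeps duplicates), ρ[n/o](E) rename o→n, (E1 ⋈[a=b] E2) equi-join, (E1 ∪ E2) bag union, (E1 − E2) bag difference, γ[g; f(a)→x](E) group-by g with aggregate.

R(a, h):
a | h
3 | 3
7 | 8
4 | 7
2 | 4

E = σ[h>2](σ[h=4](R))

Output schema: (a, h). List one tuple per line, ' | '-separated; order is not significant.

Stepwise |·|:
  R → 4
  σ[h=4](R) → 1
  σ[h>2](σ[h=4](R)) → 1

== RESULT ==
a | h
2 | 4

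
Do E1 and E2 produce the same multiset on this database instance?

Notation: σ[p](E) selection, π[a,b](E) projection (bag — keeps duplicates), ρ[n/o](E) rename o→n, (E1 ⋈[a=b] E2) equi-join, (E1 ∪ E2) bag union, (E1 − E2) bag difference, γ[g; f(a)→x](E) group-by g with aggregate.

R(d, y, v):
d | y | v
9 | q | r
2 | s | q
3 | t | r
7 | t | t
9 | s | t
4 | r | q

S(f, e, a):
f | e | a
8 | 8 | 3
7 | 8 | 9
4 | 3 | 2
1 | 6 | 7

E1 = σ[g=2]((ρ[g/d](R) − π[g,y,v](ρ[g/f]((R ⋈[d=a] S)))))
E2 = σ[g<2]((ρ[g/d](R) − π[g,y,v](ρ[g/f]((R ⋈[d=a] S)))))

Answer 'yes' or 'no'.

E1 subexpression sizes:
  R → 6
  ρ[g/d](R) → 6
  R → 6
  S → 4
  (R ⋈[d=a] S) → 5
  ρ[g/f]((R ⋈[d=a] S)) → 5
  π[g,y,v](ρ[g/f]((R ⋈[d=a] S))) → 5
  (ρ[g/d](R) − π[g,y,v](ρ[g/f]((R ⋈[d=a] S)))) → 6
  σ[g=2]((ρ[g/d](R) − π[g,y,v](ρ[g/f]((R ⋈[d=a] S))))) → 1
E2 subexpression sizes:
  R → 6
  ρ[g/d](R) → 6
  R → 6
  S → 4
  (R ⋈[d=a] S) → 5
  ρ[g/f]((R ⋈[d=a] S)) → 5
  π[g,y,v](ρ[g/f]((R ⋈[d=a] S))) → 5
  (ρ[g/d](R) − π[g,y,v](ρ[g/f]((R ⋈[d=a] S)))) → 6
  σ[g<2]((ρ[g/d](R) − π[g,y,v](ρ[g/f]((R ⋈[d=a] S))))) → 0

E1 result:
g | y | v
2 | s | q
E2 result:
g | y | v
(0 rows)
Witness: (2, 's', 'q') appears 1× in E1 but 0× in E2.

no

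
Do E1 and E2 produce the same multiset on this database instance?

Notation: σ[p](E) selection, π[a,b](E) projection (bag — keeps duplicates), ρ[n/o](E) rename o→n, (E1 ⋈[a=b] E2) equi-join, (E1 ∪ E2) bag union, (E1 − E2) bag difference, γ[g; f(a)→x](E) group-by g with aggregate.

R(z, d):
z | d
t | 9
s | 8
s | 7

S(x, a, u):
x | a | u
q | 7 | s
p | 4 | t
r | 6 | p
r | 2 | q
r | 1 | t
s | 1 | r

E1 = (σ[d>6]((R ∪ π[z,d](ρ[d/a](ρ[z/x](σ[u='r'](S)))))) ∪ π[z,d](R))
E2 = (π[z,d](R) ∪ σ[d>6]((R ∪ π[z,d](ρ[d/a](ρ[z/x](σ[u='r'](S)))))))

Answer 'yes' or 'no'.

E1 stepwise |·|:
  R → 3
  S → 6
  σ[u='r'](S) → 1
  ρ[z/x](σ[u='r'](S)) → 1
  ρ[d/a](ρ[z/x](σ[u='r'](S))) → 1
  π[z,d](ρ[d/a](ρ[z/x](σ[u='r'](S)))) → 1
  (R ∪ π[z,d](ρ[d/a](ρ[z/x](σ[u='r'](S))))) → 4
  σ[d>6]((R ∪ π[z,d](ρ[d/a](ρ[z/x](σ[u='r'](S)))))) → 3
  R → 3
  π[z,d](R) → 3
  (σ[d>6]((R ∪ π[z,d](ρ[d/a](ρ[z/x](σ[u='r'](S)))))) ∪ π[z,d](R)) → 6
E2 stepwise |·|:
  R → 3
  π[z,d](R) → 3
  R → 3
  S → 6
  σ[u='r'](S) → 1
  ρ[z/x](σ[u='r'](S)) → 1
  ρ[d/a](ρ[z/x](σ[u='r'](S))) → 1
  π[z,d](ρ[d/a](ρ[z/x](σ[u='r'](S)))) → 1
  (R ∪ π[z,d](ρ[d/a](ρ[z/x](σ[u='r'](S))))) → 4
  σ[d>6]((R ∪ π[z,d](ρ[d/a](ρ[z/x](σ[u='r'](S)))))) → 3
  (π[z,d](R) ∪ σ[d>6]((R ∪ π[z,d](ρ[d/a](ρ[z/x](σ[u='r'](S))))))) → 6

E1 and E2 produce the same multiset:
z | d
s | 7
s | 7
s | 8
s | 8
t | 9
t | 9

yes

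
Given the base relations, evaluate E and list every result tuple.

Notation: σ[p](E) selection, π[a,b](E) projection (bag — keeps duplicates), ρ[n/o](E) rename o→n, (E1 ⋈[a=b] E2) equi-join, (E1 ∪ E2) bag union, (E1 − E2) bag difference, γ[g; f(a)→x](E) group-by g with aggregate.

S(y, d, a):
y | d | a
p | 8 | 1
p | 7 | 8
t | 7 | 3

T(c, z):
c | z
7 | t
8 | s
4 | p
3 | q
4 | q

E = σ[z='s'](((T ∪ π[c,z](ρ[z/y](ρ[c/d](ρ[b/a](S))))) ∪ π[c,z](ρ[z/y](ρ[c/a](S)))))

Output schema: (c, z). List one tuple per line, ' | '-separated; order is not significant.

Stepwise |·|:
  T → 5
  S → 3
  ρ[b/a](S) → 3
  ρ[c/d](ρ[b/a](S)) → 3
  ρ[z/y](ρ[c/d](ρ[b/a](S))) → 3
  π[c,z](ρ[z/y](ρ[c/d](ρ[b/a](S)))) → 3
  (T ∪ π[c,z](ρ[z/y](ρ[c/d](ρ[b/a](S))))) → 8
  S → 3
  ρ[c/a](S) → 3
  ρ[z/y](ρ[c/a](S)) → 3
  π[c,z](ρ[z/y](ρ[c/a](S))) → 3
  ((T ∪ π[c,z](ρ[z/y](ρ[c/d](ρ[b/a](S))))) ∪ π[c,z](ρ[z/y](ρ[c/a](S)))) → 11
  σ[z='s'](((T ∪ π[c,z](ρ[z/y](ρ[c/d](ρ[b/a](S))))) ∪ π[c,z](ρ[z/y](ρ[c/a](S))))) → 1

== RESULT ==
c | z
8 | s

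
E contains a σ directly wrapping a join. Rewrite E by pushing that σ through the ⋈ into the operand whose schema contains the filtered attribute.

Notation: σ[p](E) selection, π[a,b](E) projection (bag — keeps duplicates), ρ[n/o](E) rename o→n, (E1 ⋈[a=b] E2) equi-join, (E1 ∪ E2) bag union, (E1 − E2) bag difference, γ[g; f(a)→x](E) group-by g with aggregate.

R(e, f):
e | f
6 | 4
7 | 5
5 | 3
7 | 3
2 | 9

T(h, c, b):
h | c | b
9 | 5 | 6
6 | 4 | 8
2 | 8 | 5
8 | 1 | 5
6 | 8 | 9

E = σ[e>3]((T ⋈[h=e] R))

σ filters on e, owned by the right side.
E' = (T ⋈[h=e] σ[e>3](R))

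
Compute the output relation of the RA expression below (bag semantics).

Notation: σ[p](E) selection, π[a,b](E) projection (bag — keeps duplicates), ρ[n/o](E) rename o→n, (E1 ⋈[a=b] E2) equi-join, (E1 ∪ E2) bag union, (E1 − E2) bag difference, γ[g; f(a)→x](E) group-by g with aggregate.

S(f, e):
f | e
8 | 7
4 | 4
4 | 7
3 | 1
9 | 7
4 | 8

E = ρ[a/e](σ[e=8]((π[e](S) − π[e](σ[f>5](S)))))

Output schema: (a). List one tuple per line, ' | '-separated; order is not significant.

Per-node cardinality:
  S → 6
  π[e](S) → 6
  S → 6
  σ[f>5](S) → 2
  π[e](σ[f>5](S)) → 2
  (π[e](S) − π[e](σ[f>5](S))) → 4
  σ[e=8]((π[e](S) − π[e](σ[f>5](S)))) → 1
  ρ[a/e](σ[e=8]((π[e](S) − π[e](σ[f>5](S))))) → 1

== RESULT ==
a
8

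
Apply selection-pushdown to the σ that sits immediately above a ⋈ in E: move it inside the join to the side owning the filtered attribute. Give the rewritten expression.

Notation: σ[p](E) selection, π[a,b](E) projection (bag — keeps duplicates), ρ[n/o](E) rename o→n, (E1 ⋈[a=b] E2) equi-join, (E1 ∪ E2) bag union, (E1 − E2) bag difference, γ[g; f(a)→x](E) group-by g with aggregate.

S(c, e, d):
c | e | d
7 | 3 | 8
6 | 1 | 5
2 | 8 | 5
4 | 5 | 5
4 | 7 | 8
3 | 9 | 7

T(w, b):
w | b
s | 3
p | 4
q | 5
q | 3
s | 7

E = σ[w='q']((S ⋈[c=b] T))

σ filters on w, owned by the right side.
E' = (S ⋈[c=b] σ[w='q'](T))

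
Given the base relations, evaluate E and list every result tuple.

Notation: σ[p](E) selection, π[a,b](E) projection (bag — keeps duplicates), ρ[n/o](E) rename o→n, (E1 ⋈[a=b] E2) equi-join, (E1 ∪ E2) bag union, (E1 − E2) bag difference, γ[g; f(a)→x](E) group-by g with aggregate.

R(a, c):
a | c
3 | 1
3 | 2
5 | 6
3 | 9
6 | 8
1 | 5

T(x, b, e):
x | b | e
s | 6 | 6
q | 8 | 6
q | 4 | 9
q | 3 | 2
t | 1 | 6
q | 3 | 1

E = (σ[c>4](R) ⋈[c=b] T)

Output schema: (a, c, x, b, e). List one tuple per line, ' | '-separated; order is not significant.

Row counts bottom-up:
  R → 6
  σ[c>4](R) → 4
  T → 6
  (σ[c>4](R) ⋈[c=b] T) → 2

== RESULT ==
a | c | x | b | e
5 | 6 | s | 6 | 6
6 | 8 | q | 8 | 6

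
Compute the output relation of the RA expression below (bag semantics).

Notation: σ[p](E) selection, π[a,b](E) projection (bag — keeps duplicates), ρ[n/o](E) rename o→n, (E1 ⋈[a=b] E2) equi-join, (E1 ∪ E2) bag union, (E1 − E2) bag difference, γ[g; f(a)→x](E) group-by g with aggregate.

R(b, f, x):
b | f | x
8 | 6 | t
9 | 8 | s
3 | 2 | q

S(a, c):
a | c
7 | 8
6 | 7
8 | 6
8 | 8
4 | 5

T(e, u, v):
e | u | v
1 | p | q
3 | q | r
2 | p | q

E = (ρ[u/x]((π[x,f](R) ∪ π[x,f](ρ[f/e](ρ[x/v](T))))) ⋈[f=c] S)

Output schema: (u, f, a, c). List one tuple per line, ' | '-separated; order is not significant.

Stepwise |·|:
  R → 3
  π[x,f](R) → 3
  T → 3
  ρ[x/v](T) → 3
  ρ[f/e](ρ[x/v](T)) → 3
  π[x,f](ρ[f/e](ρ[x/v](T))) → 3
  (π[x,f](R) ∪ π[x,f](ρ[f/e](ρ[x/v](T)))) → 6
  ρ[u/x]((π[x,f](R) ∪ π[x,f](ρ[f/e](ρ[x/v](T))))) → 6
  S → 5
  (ρ[u/x]((π[x,f](R) ∪ π[x,f](ρ[f/e](ρ[x/v](T))))) ⋈[f=c] S) → 3

== RESULT ==
u | f | a | c
s | 8 | 7 | 8
s | 8 | 8 | 8
t | 6 | 8 | 6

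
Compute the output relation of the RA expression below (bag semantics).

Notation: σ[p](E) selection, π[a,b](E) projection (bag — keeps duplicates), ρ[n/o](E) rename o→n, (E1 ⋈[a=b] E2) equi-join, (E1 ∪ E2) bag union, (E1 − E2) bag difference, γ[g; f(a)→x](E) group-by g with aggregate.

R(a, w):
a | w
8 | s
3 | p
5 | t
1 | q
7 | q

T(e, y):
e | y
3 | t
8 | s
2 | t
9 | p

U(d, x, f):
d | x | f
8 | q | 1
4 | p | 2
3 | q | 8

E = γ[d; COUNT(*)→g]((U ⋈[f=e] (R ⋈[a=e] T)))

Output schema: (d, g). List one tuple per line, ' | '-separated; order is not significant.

Stepwise |·|:
  U → 3
  R → 5
  T → 4
  (R ⋈[a=e] T) → 2
  (U ⋈[f=e] (R ⋈[a=e] T)) → 1
  γ[d; COUNT(*)→g]((U ⋈[f=e] (R ⋈[a=e] T))) → 1

== RESULT ==
d | g
3 | 1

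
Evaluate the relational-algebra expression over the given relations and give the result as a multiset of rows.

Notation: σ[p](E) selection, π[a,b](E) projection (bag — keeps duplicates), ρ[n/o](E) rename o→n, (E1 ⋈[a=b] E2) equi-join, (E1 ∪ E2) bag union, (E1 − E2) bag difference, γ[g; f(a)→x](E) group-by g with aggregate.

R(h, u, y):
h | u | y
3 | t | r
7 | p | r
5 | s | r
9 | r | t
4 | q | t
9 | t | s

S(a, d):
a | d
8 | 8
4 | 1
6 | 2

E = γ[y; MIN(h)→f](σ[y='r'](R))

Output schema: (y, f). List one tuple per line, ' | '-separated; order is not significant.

Stepwise |·|:
  R → 6
  σ[y='r'](R) → 3
  γ[y; MIN(h)→f](σ[y='r'](R)) → 1

== RESULT ==
y | f
r | 3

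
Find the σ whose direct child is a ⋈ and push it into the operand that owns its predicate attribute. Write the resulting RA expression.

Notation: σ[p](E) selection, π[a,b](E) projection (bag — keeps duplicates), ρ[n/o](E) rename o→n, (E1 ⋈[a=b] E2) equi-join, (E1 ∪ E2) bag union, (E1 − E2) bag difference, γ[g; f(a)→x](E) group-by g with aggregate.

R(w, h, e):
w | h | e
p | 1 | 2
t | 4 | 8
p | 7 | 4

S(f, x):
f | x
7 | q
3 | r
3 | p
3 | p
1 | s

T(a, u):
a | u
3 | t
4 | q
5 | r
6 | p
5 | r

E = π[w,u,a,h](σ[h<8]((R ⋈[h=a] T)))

σ filters on h, owned by the left side.
E' = π[w,u,a,h]((σ[h<8](R) ⋈[h=a] T))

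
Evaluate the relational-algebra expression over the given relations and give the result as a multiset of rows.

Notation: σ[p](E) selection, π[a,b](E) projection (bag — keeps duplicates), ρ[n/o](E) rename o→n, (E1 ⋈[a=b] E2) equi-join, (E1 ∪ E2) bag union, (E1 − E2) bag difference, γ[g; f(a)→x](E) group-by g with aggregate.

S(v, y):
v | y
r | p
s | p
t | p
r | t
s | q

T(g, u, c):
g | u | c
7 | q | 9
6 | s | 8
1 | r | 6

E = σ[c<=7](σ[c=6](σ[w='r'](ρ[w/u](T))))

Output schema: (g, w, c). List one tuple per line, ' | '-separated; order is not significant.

Subexpression sizes:
  T → 3
  ρ[w/u](T) → 3
  σ[w='r'](ρ[w/u](T)) → 1
  σ[c=6](σ[w='r'](ρ[w/u](T))) → 1
  σ[c<=7](σ[c=6](σ[w='r'](ρ[w/u](T)))) → 1

== RESULT ==
g | w | c
1 | r | 6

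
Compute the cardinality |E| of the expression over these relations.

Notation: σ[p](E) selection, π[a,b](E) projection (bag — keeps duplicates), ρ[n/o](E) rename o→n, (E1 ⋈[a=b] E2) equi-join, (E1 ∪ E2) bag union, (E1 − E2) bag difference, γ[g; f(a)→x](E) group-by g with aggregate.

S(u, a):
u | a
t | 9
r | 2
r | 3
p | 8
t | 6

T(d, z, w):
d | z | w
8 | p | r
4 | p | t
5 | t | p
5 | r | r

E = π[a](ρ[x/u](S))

Per-node cardinality:
  S → 5
  ρ[x/u](S) → 5
  π[a](ρ[x/u](S)) → 5

|E| = 5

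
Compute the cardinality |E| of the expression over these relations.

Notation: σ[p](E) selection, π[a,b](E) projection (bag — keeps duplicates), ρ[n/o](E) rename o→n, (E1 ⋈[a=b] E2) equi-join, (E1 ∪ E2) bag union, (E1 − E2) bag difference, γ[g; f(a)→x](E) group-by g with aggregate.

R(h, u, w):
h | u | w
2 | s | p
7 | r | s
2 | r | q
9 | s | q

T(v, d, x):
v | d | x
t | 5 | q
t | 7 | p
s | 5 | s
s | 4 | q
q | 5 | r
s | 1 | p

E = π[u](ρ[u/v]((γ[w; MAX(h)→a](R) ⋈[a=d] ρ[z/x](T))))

Row counts bottom-up:
  R → 4
  γ[w; MAX(h)→a](R) → 3
  T → 6
  ρ[z/x](T) → 6
  (γ[w; MAX(h)→a](R) ⋈[a=d] ρ[z/x](T)) → 1
  ρ[u/v]((γ[w; MAX(h)→a](R) ⋈[a=d] ρ[z/x](T))) → 1
  π[u](ρ[u/v]((γ[w; MAX(h)→a](R) ⋈[a=d] ρ[z/x](T)))) → 1

|E| = 1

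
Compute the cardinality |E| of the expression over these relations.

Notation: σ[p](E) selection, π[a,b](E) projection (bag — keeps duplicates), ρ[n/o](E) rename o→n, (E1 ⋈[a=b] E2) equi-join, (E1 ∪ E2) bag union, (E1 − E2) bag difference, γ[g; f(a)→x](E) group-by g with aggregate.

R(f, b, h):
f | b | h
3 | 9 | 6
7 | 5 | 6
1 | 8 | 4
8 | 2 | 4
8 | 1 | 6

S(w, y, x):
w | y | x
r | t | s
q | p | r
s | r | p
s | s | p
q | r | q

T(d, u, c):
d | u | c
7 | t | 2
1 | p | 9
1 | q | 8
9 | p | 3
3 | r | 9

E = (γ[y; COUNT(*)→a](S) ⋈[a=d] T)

Per-node cardinality:
  S → 5
  γ[y; COUNT(*)→a](S) → 4
  T → 5
  (γ[y; COUNT(*)→a](S) ⋈[a=d] T) → 6

|E| = 6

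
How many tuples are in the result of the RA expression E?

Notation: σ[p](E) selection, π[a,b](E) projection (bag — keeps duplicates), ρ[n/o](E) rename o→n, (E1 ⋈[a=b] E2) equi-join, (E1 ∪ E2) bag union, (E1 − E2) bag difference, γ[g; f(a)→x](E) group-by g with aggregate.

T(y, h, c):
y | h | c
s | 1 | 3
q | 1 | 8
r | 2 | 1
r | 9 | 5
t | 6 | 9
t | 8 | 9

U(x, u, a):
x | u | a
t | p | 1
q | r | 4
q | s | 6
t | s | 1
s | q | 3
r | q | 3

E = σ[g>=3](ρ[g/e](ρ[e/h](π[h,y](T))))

Per-node cardinality:
  T → 6
  π[h,y](T) → 6
  ρ[e/h](π[h,y](T)) → 6
  ρ[g/e](ρ[e/h](π[h,y](T))) → 6
  σ[g>=3](ρ[g/e](ρ[e/h](π[h,y](T)))) → 3

|E| = 3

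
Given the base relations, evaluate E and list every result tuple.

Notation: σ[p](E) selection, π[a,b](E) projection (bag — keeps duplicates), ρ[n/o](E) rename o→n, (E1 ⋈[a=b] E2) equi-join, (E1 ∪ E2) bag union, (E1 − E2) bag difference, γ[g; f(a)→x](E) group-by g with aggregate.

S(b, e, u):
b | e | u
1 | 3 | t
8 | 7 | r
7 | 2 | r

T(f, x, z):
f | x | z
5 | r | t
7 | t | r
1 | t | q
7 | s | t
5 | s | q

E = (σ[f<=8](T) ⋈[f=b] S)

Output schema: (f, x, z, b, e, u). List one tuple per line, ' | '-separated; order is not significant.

Per-node cardinality:
  T → 5
  σ[f<=8](T) → 5
  S → 3
  (σ[f<=8](T) ⋈[f=b] S) → 3

== RESULT ==
f | x | z | b | e | u
1 | t | q | 1 | 3 | t
7 | s | t | 7 | 2 | r
7 | t | r | 7 | 2 | r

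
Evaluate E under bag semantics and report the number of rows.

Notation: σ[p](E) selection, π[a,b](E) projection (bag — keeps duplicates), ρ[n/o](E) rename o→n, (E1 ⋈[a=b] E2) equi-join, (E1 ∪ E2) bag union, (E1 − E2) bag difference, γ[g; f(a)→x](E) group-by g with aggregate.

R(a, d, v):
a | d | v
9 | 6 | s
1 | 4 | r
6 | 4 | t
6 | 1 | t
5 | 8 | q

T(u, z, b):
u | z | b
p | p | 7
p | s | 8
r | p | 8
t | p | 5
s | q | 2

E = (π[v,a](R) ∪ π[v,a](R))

Subexpression sizes:
  R → 5
  π[v,a](R) → 5
  R → 5
  π[v,a](R) → 5
  (π[v,a](R) ∪ π[v,a](R)) → 10

|E| = 10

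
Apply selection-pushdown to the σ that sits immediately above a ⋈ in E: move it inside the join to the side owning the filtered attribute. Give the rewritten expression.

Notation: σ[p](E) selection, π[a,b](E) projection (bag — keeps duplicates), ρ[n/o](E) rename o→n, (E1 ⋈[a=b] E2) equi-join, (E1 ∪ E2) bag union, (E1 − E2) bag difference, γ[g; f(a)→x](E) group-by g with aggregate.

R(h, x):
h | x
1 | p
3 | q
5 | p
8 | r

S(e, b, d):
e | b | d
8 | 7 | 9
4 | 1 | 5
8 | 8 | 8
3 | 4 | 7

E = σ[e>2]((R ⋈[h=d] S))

σ filters on e, owned by the right side.
E' = (R ⋈[h=d] σ[e>2](S))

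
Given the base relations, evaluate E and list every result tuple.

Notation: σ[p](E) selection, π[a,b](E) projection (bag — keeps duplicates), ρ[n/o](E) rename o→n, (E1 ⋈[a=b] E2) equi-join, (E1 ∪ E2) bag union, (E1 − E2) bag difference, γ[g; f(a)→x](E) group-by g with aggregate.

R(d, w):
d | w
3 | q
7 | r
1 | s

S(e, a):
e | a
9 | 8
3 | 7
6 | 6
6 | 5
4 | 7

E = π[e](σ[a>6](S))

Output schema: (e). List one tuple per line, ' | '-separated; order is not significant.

Row counts bottom-up:
  S → 5
  σ[a>6](S) → 3
  π[e](σ[a>6](S)) → 3

== RESULT ==
e
3
4
9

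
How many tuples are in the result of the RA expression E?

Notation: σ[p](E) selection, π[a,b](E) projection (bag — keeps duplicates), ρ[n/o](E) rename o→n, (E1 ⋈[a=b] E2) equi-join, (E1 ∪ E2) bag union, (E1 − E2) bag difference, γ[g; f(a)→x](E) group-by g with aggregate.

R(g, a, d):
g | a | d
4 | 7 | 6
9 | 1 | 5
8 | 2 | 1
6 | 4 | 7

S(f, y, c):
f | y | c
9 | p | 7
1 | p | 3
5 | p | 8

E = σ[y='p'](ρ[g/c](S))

Subexpression sizes:
  S → 3
  ρ[g/c](S) → 3
  σ[y='p'](ρ[g/c](S)) → 3

|E| = 3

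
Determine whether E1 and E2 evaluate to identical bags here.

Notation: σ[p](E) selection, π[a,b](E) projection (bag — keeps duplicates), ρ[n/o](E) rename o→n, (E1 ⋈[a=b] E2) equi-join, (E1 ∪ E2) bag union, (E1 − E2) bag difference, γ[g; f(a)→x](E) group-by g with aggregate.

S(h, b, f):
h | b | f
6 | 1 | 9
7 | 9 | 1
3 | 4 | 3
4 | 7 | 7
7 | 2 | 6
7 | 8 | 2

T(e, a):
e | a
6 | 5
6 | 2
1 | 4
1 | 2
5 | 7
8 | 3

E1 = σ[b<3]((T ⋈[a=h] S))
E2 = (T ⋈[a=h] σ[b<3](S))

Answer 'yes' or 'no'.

E1 stepwise |·|:
  T → 6
  S → 6
  (T ⋈[a=h] S) → 5
  σ[b<3]((T ⋈[a=h] S)) → 1
E2 stepwise |·|:
  T → 6
  S → 6
  σ[b<3](S) → 2
  (T ⋈[a=h] σ[b<3](S)) → 1

E1 and E2 produce the same multiset:
e | a | h | b | f
5 | 7 | 7 | 2 | 6

yes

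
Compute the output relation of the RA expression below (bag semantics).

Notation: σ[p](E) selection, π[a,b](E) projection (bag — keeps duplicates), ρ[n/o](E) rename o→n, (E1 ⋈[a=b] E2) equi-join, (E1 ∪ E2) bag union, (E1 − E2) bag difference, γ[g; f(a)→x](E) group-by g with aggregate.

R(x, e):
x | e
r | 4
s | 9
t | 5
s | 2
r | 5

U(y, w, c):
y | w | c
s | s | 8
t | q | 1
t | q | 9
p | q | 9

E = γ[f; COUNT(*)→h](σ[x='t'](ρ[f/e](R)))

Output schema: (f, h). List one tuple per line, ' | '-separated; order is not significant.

Stepwise |·|:
  R → 5
  ρ[f/e](R) → 5
  σ[x='t'](ρ[f/e](R)) → 1
  γ[f; COUNT(*)→h](σ[x='t'](ρ[f/e](R))) → 1

== RESULT ==
f | h
5 | 1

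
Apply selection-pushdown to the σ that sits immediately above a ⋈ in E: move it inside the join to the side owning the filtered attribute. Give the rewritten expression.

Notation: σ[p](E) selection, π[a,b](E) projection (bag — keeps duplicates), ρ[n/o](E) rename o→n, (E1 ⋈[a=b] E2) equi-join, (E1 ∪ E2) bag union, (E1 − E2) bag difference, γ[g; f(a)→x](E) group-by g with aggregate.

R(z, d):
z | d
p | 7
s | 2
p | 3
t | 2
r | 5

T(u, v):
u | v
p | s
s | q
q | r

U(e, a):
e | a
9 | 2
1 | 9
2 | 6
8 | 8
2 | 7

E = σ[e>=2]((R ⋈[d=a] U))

σ filters on e, owned by the right side.
E' = (R ⋈[d=a] σ[e>=2](U))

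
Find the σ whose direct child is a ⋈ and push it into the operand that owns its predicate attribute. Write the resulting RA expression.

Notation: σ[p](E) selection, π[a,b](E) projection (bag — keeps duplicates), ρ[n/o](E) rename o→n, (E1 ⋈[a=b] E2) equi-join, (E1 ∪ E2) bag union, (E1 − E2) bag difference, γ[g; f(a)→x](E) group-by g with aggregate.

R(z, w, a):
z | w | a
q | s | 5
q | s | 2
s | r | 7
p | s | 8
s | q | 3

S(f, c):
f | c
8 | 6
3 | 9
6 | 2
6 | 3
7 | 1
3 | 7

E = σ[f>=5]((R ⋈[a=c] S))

σ filters on f, owned by the right side.
E' = (R ⋈[a=c] σ[f>=5](S))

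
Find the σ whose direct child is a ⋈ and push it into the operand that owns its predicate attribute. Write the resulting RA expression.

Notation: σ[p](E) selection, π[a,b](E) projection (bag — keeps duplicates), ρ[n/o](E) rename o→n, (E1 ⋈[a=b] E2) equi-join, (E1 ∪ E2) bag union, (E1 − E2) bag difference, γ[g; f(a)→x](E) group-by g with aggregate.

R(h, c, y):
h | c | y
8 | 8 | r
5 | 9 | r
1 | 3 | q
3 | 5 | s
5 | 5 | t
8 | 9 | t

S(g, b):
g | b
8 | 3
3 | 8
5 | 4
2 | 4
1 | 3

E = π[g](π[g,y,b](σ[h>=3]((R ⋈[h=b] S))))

σ filters on h, owned by the left side.
E' = π[g](π[g,y,b]((σ[h>=3](R) ⋈[h=b] S)))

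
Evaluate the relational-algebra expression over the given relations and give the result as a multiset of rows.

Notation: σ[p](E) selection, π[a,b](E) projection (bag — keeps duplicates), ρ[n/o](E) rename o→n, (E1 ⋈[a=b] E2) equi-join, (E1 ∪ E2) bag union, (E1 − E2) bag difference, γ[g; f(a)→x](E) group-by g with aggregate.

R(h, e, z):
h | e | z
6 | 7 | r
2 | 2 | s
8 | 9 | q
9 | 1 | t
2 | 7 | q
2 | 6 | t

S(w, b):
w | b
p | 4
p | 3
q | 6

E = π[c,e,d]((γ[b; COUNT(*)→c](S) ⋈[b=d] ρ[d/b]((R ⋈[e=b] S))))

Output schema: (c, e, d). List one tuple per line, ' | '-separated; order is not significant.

Row counts bottom-up:
  S → 3
  γ[b; COUNT(*)→c](S) → 3
  R → 6
  S → 3
  (R ⋈[e=b] S) → 1
  ρ[d/b]((R ⋈[e=b] S)) → 1
  (γ[b; COUNT(*)→c](S) ⋈[b=d] ρ[d/b]((R ⋈[e=b] S))) → 1
  π[c,e,d]((γ[b; COUNT(*)→c](S) ⋈[b=d] ρ[d/b]((R ⋈[e=b] S)))) → 1

== RESULT ==
c | e | d
1 | 6 | 6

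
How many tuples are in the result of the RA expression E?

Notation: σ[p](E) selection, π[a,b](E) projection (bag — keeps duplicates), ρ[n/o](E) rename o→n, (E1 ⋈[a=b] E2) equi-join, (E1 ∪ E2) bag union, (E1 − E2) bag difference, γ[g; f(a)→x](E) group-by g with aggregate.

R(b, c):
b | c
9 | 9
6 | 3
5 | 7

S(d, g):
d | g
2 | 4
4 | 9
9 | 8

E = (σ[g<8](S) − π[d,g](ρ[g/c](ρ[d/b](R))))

Row counts bottom-up:
  S → 3
  σ[g<8](S) → 1
  R → 3
  ρ[d/b](R) → 3
  ρ[g/c](ρ[d/b](R)) → 3
  π[d,g](ρ[g/c](ρ[d/b](R))) → 3
  (σ[g<8](S) − π[d,g](ρ[g/c](ρ[d/b](R)))) → 1

|E| = 1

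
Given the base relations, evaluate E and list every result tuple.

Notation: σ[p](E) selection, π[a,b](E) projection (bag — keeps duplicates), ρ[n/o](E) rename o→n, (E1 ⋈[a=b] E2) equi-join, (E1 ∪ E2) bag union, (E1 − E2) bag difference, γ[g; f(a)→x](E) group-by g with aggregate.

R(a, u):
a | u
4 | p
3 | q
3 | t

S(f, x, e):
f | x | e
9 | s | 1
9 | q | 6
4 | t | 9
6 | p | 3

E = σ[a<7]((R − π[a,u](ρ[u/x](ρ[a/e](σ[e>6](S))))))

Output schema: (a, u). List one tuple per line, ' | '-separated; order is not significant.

Per-node cardinality:
  R → 3
  S → 4
  σ[e>6](S) → 1
  ρ[a/e](σ[e>6](S)) → 1
  ρ[u/x](ρ[a/e](σ[e>6](S))) → 1
  π[a,u](ρ[u/x](ρ[a/e](σ[e>6](S)))) → 1
  (R − π[a,u](ρ[u/x](ρ[a/e](σ[e>6](S))))) → 3
  σ[a<7]((R − π[a,u](ρ[u/x](ρ[a/e](σ[e>6](S)))))) → 3

== RESULT ==
a | u
3 | q
3 | t
4 | p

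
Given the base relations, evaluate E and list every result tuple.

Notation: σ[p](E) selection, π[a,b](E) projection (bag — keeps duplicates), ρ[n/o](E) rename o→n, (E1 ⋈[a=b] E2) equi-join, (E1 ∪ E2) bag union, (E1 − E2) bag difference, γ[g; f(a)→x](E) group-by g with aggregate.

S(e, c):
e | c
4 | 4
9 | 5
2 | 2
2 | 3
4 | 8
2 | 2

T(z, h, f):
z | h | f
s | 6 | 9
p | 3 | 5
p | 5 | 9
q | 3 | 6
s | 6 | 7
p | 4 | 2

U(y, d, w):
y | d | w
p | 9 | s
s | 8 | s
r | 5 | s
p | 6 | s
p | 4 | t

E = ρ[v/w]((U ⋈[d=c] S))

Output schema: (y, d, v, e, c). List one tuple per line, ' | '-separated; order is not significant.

Stepwise |·|:
  U → 5
  S → 6
  (U ⋈[d=c] S) → 3
  ρ[v/w]((U ⋈[d=c] S)) → 3

== RESULT ==
y | d | v | e | c
p | 4 | t | 4 | 4
r | 5 | s | 9 | 5
s | 8 | s | 4 | 8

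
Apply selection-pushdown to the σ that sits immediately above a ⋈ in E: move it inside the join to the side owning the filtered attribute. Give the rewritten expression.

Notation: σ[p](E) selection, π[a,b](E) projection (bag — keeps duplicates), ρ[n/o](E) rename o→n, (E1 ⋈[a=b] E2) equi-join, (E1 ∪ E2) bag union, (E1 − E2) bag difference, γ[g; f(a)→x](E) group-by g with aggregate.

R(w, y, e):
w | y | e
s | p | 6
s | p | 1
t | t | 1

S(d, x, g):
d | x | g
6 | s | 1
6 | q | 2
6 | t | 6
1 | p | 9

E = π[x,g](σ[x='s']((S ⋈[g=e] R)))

σ filters on x, owned by the left side.
E' = π[x,g]((σ[x='s'](S) ⋈[g=e] R))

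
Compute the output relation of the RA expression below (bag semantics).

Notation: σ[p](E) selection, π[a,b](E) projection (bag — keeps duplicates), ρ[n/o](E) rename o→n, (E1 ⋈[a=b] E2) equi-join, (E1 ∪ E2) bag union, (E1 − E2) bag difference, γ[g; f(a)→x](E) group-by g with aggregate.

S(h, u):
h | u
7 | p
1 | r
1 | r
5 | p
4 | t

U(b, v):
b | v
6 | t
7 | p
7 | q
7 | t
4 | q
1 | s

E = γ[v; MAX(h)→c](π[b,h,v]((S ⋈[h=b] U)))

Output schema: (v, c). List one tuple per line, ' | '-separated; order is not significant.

Per-node cardinality:
  S → 5
  U → 6
  (S ⋈[h=b] U) → 6
  π[b,h,v]((S ⋈[h=b] U)) → 6
  γ[v; MAX(h)→c](π[b,h,v]((S ⋈[h=b] U))) → 4

== RESULT ==
v | c
p | 7
q | 7
s | 1
t | 7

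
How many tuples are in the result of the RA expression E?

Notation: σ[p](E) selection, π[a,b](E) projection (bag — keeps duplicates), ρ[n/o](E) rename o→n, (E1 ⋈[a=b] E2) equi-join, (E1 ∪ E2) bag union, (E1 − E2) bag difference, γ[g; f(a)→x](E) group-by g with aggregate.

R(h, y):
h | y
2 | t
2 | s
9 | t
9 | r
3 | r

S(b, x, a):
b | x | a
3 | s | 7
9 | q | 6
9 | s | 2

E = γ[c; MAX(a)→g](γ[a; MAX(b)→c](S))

Stepwise |·|:
  S → 3
  γ[a; MAX(b)→c](S) → 3
  γ[c; MAX(a)→g](γ[a; MAX(b)→c](S)) → 2

|E| = 2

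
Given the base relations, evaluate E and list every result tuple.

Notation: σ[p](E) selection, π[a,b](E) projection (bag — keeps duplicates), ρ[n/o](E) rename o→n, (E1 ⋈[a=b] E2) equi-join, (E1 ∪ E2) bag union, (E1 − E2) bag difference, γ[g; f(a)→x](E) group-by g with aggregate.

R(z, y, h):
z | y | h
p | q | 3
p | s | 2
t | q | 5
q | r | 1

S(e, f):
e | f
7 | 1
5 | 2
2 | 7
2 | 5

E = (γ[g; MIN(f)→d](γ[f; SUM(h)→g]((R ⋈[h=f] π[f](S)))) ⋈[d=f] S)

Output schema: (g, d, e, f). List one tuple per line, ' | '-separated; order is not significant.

Stepwise |·|:
  R → 4
  S → 4
  π[f](S) → 4
  (R ⋈[h=f] π[f](S)) → 3
  γ[f; SUM(h)→g]((R ⋈[h=f] π[f](S))) → 3
  γ[g; MIN(f)→d](γ[f; SUM(h)→g]((R ⋈[h=f] π[f](S)))) → 3
  S → 4
  (γ[g; MIN(f)→d](γ[f; SUM(h)→g]((R ⋈[h=f] π[f](S)))) ⋈[d=f] S) → 3

== RESULT ==
g | d | e | f
1 | 1 | 7 | 1
2 | 2 | 5 | 2
5 | 5 | 2 | 5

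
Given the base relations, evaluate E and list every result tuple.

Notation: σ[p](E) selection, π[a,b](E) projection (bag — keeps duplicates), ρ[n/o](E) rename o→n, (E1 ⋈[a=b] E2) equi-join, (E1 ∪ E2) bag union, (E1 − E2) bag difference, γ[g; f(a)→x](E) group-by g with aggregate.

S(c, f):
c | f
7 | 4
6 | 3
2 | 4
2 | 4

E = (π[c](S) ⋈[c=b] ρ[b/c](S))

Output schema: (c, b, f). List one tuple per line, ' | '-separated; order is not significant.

Row counts bottom-up:
  S → 4
  π[c](S) → 4
  S → 4
  ρ[b/c](S) → 4
  (π[c](S) ⋈[c=b] ρ[b/c](S)) → 6

== RESULT ==
c | b | f
2 | 2 | 4
2 | 2 | 4
2 | 2 | 4
2 | 2 | 4
6 | 6 | 3
7 | 7 | 4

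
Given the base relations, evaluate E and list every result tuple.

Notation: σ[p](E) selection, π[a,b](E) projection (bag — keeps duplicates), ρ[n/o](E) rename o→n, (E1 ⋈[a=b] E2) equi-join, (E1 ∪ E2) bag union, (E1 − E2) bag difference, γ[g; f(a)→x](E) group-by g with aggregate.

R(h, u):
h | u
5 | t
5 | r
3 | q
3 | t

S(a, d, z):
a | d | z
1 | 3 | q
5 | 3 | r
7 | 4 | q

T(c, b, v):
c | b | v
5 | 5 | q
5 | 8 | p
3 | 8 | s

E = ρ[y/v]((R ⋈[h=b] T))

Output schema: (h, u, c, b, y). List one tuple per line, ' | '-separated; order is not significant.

Subexpression sizes:
  R → 4
  T → 3
  (R ⋈[h=b] T) → 2
  ρ[y/v]((R ⋈[h=b] T)) → 2

== RESULT ==
h | u | c | b | y
5 | r | 5 | 5 | q
5 | t | 5 | 5 | q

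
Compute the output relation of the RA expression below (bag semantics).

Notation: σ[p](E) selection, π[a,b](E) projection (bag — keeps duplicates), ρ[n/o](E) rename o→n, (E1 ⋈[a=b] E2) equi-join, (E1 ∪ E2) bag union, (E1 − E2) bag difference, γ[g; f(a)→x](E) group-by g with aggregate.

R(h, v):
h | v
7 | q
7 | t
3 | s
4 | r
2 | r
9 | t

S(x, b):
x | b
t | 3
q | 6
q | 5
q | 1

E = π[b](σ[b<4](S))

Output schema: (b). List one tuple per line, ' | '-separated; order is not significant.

Row counts bottom-up:
  S → 4
  σ[b<4](S) → 2
  π[b](σ[b<4](S)) → 2

== RESULT ==
b
1
3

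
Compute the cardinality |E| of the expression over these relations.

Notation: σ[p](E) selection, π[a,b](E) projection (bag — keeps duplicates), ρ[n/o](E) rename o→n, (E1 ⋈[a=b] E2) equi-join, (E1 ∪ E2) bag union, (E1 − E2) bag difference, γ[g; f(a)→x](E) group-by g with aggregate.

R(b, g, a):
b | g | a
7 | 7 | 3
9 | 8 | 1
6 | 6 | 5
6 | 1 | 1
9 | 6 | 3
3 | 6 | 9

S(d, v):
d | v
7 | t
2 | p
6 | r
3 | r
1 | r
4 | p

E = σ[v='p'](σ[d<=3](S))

Subexpression sizes:
  S → 6
  σ[d<=3](S) → 3
  σ[v='p'](σ[d<=3](S)) → 1

|E| = 1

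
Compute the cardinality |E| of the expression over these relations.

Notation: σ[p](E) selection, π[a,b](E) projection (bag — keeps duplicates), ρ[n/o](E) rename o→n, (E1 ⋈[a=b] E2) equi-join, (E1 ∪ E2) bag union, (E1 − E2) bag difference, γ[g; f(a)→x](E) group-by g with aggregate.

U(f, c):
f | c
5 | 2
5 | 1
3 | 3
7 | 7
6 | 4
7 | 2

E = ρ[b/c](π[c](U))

Stepwise |·|:
  U → 6
  π[c](U) → 6
  ρ[b/c](π[c](U)) → 6

|E| = 6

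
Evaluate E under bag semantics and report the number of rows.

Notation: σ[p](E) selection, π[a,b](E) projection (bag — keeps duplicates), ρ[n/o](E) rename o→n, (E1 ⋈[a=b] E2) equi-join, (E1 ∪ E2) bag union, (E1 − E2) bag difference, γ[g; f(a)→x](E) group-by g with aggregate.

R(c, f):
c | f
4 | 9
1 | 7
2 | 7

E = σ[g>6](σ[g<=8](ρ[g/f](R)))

Subexpression sizes:
  R → 3
  ρ[g/f](R) → 3
  σ[g<=8](ρ[g/f](R)) → 2
  σ[g>6](σ[g<=8](ρ[g/f](R))) → 2

|E| = 2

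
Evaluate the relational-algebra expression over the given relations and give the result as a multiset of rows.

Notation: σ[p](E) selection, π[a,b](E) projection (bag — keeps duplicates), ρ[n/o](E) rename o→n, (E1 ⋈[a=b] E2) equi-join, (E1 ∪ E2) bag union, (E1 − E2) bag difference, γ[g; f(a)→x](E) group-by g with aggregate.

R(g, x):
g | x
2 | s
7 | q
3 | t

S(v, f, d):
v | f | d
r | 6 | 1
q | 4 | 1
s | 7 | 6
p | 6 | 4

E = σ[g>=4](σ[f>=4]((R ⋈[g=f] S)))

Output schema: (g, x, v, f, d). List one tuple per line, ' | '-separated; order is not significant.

Subexpression sizes:
  R → 3
  S → 4
  (R ⋈[g=f] S) → 1
  σ[f>=4]((R ⋈[g=f] S)) → 1
  σ[g>=4](σ[f>=4]((R ⋈[g=f] S))) → 1

== RESULT ==
g | x | v | f | d
7 | q | s | 7 | 6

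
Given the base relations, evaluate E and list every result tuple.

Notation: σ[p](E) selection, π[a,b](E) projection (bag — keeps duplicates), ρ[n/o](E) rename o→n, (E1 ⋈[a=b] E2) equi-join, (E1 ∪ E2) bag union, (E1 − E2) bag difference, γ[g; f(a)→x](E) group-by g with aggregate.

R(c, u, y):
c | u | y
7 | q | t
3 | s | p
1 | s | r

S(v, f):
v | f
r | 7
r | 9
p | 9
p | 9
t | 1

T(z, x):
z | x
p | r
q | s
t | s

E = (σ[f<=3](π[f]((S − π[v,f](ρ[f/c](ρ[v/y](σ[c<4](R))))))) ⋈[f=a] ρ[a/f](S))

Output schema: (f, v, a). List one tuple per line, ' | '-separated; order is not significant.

Stepwise |·|:
  S → 5
  R → 3
  σ[c<4](R) → 2
  ρ[v/y](σ[c<4](R)) → 2
  ρ[f/c](ρ[v/y](σ[c<4](R))) → 2
  π[v,f](ρ[f/c](ρ[v/y](σ[c<4](R)))) → 2
  (S − π[v,f](ρ[f/c](ρ[v/y](σ[c<4](R))))) → 5
  π[f]((S − π[v,f](ρ[f/c](ρ[v/y](σ[c<4](R)))))) → 5
  σ[f<=3](π[f]((S − π[v,f](ρ[f/c](ρ[v/y](σ[c<4](R))))))) → 1
  S → 5
  ρ[a/f](S) → 5
  (σ[f<=3](π[f]((S − π[v,f](ρ[f/c](ρ[v/y](σ[c<4](R))))))) ⋈[f=a] ρ[a/f](S)) → 1

== RESULT ==
f | v | a
1 | t | 1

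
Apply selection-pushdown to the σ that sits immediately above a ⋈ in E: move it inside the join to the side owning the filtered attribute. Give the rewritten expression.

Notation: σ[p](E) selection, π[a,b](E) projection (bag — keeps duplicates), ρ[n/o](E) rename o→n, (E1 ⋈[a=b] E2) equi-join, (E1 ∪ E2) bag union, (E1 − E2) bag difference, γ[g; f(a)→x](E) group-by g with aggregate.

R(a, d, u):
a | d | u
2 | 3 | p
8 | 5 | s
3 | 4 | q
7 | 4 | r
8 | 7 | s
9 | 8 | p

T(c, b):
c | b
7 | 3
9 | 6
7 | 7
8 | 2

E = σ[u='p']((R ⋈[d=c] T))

σ filters on u, owned by the left side.
E' = (σ[u='p'](R) ⋈[d=c] T)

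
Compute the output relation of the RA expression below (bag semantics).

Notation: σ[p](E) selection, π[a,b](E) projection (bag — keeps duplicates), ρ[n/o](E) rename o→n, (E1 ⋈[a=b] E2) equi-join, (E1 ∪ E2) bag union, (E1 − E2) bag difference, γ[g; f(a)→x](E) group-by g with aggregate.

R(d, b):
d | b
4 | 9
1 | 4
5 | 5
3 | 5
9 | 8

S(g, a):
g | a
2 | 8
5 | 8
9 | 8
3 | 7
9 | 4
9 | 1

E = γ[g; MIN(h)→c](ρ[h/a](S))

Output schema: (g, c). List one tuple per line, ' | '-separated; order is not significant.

Per-node cardinality:
  S → 6
  ρ[h/a](S) → 6
  γ[g; MIN(h)→c](ρ[h/a](S)) → 4

== RESULT ==
g | c
2 | 8
3 | 7
5 | 8
9 | 1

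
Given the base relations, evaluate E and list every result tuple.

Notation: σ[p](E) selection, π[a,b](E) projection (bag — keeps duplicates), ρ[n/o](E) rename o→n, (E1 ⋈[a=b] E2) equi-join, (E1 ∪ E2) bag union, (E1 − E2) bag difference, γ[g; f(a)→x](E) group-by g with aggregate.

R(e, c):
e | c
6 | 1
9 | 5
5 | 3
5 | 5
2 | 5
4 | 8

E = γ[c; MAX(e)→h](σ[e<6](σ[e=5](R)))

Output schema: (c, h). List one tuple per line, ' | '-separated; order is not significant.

Row counts bottom-up:
  R → 6
  σ[e=5](R) → 2
  σ[e<6](σ[e=5](R)) → 2
  γ[c; MAX(e)→h](σ[e<6](σ[e=5](R))) → 2

== RESULT ==
c | h
3 | 5
5 | 5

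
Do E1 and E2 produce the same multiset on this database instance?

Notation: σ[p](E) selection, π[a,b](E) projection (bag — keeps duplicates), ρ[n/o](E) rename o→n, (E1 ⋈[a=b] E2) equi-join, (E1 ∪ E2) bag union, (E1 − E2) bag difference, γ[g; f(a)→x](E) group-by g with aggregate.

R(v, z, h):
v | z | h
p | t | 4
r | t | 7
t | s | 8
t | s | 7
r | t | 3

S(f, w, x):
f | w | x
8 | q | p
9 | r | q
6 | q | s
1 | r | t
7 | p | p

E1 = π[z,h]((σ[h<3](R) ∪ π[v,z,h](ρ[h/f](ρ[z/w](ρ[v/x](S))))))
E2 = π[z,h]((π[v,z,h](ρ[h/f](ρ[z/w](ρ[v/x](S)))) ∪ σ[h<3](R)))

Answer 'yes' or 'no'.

E1 stepwise |·|:
  R → 5
  σ[h<3](R) → 0
  S → 5
  ρ[v/x](S) → 5
  ρ[z/w](ρ[v/x](S)) → 5
  ρ[h/f](ρ[z/w](ρ[v/x](S))) → 5
  π[v,z,h](ρ[h/f](ρ[z/w](ρ[v/x](S)))) → 5
  (σ[h<3](R) ∪ π[v,z,h](ρ[h/f](ρ[z/w](ρ[v/x](S))))) → 5
  π[z,h]((σ[h<3](R) ∪ π[v,z,h](ρ[h/f](ρ[z/w](ρ[v/x](S)))))) → 5
E2 stepwise |·|:
  S → 5
  ρ[v/x](S) → 5
  ρ[z/w](ρ[v/x](S)) → 5
  ρ[h/f](ρ[z/w](ρ[v/x](S))) → 5
  π[v,z,h](ρ[h/f](ρ[z/w](ρ[v/x](S)))) → 5
  R → 5
  σ[h<3](R) → 0
  (π[v,z,h](ρ[h/f](ρ[z/w](ρ[v/x](S)))) ∪ σ[h<3](R)) → 5
  π[z,h]((π[v,z,h](ρ[h/f](ρ[z/w](ρ[v/x](S)))) ∪ σ[h<3](R))) → 5

E1 and E2 produce the same multiset:
z | h
p | 7
q | 6
q | 8
r | 1
r | 9

yes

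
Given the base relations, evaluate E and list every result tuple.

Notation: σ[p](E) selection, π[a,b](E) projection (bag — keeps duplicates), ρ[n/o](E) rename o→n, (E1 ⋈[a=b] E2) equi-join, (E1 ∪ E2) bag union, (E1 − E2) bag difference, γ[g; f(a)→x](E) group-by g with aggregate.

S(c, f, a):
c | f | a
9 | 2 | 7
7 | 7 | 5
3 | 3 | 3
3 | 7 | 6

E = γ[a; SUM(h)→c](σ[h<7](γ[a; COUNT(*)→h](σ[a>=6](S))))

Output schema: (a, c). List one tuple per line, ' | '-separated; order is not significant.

Stepwise |·|:
  S → 4
  σ[a>=6](S) → 2
  γ[a; COUNT(*)→h](σ[a>=6](S)) → 2
  σ[h<7](γ[a; COUNT(*)→h](σ[a>=6](S))) → 2
  γ[a; SUM(h)→c](σ[h<7](γ[a; COUNT(*)→h](σ[a>=6](S)))) → 2

== RESULT ==
a | c
6 | 1
7 | 1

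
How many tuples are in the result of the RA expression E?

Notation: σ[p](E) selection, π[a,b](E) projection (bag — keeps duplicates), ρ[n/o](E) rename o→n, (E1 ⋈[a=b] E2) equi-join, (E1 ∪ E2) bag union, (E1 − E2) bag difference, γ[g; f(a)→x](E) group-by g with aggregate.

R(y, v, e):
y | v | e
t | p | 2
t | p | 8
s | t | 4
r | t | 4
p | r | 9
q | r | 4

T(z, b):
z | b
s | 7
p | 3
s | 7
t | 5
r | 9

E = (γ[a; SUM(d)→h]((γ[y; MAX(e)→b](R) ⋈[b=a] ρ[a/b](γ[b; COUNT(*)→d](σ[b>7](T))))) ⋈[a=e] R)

Subexpression sizes:
  R → 6
  γ[y; MAX(e)→b](R) → 5
  T → 5
  σ[b>7](T) → 1
  γ[b; COUNT(*)→d](σ[b>7](T)) → 1
  ρ[a/b](γ[b; COUNT(*)→d](σ[b>7](T))) → 1
  (γ[y; MAX(e)→b](R) ⋈[b=a] ρ[a/b](γ[b; COUNT(*)→d](σ[b>7](T)))) → 1
  γ[a; SUM(d)→h]((γ[y; MAX(e)→b](R) ⋈[b=a] ρ[a/b](γ[b; COUNT(*)→d](σ[b>7](T))))) → 1
  R → 6
  (γ[a; SUM(d)→h]((γ[y; MAX(e)→b](R) ⋈[b=a] ρ[a/b](γ[b; COUNT(*)→d](σ[b>7](T))))) ⋈[a=e] R) → 1

|E| = 1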